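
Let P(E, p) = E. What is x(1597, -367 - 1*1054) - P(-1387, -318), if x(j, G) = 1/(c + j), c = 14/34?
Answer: 37665389/27156 ≈ 1387.0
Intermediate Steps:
c = 7/17 (c = 14*(1/34) = 7/17 ≈ 0.41176)
x(j, G) = 1/(7/17 + j)
x(1597, -367 - 1*1054) - P(-1387, -318) = 17/(7 + 17*1597) - 1*(-1387) = 17/(7 + 27149) + 1387 = 17/27156 + 1387 = 37665389/27156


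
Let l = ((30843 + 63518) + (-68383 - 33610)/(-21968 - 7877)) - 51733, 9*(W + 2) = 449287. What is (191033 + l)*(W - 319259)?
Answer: -16904716410413356/268605 ≈ -6.2935e+10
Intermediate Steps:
W = 449269/9 (W = -2 + (1/9)*449287 = -2 + 449287/9 = 449269/9 ≈ 49919.)
l = 1272334653/29845 (l = (94361 - 101993/(-29845)) - 51733 = (94361 - 101993*(-1/29845)) - 51733 = (94361 + 101993/29845) - 51733 = 2816306038/29845 - 51733 = 1272334653/29845 ≈ 42631.)
(191033 + l)*(W - 319259) = (191033 + 1272334653/29845)*(449269/9 - 319259) = (6973714538/29845)*(-2424062/9) = -16904716410413356/268605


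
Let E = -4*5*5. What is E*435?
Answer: -43500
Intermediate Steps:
E = -100 (E = -20*5 = -100)
E*435 = -100*435 = -43500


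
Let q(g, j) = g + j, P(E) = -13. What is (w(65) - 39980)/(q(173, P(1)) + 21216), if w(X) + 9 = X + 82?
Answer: -19921/10688 ≈ -1.8639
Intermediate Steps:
w(X) = 73 + X (w(X) = -9 + (X + 82) = -9 + (82 + X) = 73 + X)
(w(65) - 39980)/(q(173, P(1)) + 21216) = ((73 + 65) - 39980)/((173 - 13) + 21216) = (138 - 39980)/(160 + 21216) = -39842/21376 = -39842*1/21376 = -19921/10688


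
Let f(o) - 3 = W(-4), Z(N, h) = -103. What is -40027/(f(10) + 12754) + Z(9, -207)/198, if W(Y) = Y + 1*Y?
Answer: -839863/229482 ≈ -3.6598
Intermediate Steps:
W(Y) = 2*Y (W(Y) = Y + Y = 2*Y)
f(o) = -5 (f(o) = 3 + 2*(-4) = 3 - 8 = -5)
-40027/(f(10) + 12754) + Z(9, -207)/198 = -40027/(-5 + 12754) - 103/198 = -40027/12749 - 103*1/198 = -40027*1/12749 - 103/198 = -40027/12749 - 103/198 = -839863/229482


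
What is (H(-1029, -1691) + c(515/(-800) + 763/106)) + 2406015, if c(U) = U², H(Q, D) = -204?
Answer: 173005920581961/71910400 ≈ 2.4059e+6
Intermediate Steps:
(H(-1029, -1691) + c(515/(-800) + 763/106)) + 2406015 = (-204 + (515/(-800) + 763/106)²) + 2406015 = (-204 + (515*(-1/800) + 763*(1/106))²) + 2406015 = (-204 + (-103/160 + 763/106)²) + 2406015 = (-204 + (55581/8480)²) + 2406015 = (-204 + 3089247561/71910400) + 2406015 = -11580474039/71910400 + 2406015 = 173005920581961/71910400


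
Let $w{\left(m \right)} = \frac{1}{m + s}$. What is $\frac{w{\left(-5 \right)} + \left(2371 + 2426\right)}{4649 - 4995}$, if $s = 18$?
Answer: $- \frac{31181}{2249} \approx -13.864$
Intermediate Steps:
$w{\left(m \right)} = \frac{1}{18 + m}$ ($w{\left(m \right)} = \frac{1}{m + 18} = \frac{1}{18 + m}$)
$\frac{w{\left(-5 \right)} + \left(2371 + 2426\right)}{4649 - 4995} = \frac{\frac{1}{18 - 5} + \left(2371 + 2426\right)}{4649 - 4995} = \frac{\frac{1}{13} + 4797}{-346} = \left(\frac{1}{13} + 4797\right) \left(- \frac{1}{346}\right) = \frac{62362}{13} \left(- \frac{1}{346}\right) = - \frac{31181}{2249}$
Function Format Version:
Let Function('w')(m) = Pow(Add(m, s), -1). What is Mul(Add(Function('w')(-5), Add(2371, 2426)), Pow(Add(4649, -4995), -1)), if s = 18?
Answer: Rational(-31181, 2249) ≈ -13.864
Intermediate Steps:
Function('w')(m) = Pow(Add(18, m), -1) (Function('w')(m) = Pow(Add(m, 18), -1) = Pow(Add(18, m), -1))
Mul(Add(Function('w')(-5), Add(2371, 2426)), Pow(Add(4649, -4995), -1)) = Mul(Add(Pow(Add(18, -5), -1), Add(2371, 2426)), Pow(Add(4649, -4995), -1)) = Mul(Add(Pow(13, -1), 4797), Pow(-346, -1)) = Mul(Add(Rational(1, 13), 4797), Rational(-1, 346)) = Mul(Rational(62362, 13), Rational(-1, 346)) = Rational(-31181, 2249)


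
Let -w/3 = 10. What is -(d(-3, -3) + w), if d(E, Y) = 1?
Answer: 29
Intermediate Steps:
w = -30 (w = -3*10 = -30)
-(d(-3, -3) + w) = -(1 - 30) = -1*(-29) = 29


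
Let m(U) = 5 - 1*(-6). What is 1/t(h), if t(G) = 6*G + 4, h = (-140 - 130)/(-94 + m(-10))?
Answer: 83/1952 ≈ 0.042520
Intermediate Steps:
m(U) = 11 (m(U) = 5 + 6 = 11)
h = 270/83 (h = (-140 - 130)/(-94 + 11) = -270/(-83) = -270*(-1/83) = 270/83 ≈ 3.2530)
t(G) = 4 + 6*G
1/t(h) = 1/(4 + 6*(270/83)) = 1/(4 + 1620/83) = 1/(1952/83) = 83/1952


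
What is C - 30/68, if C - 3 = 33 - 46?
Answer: -355/34 ≈ -10.441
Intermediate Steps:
C = -10 (C = 3 + (33 - 46) = 3 - 13 = -10)
C - 30/68 = -10 - 30/68 = -10 + (1/68)*(-30) = -10 - 15/34 = -355/34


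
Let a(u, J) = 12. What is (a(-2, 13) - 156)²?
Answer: 20736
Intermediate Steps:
(a(-2, 13) - 156)² = (12 - 156)² = (-144)² = 20736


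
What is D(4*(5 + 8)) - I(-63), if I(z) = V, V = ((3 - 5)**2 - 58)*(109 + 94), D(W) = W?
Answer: 11014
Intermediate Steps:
V = -10962 (V = ((-2)**2 - 58)*203 = (4 - 58)*203 = -54*203 = -10962)
I(z) = -10962
D(4*(5 + 8)) - I(-63) = 4*(5 + 8) - 1*(-10962) = 4*13 + 10962 = 52 + 10962 = 11014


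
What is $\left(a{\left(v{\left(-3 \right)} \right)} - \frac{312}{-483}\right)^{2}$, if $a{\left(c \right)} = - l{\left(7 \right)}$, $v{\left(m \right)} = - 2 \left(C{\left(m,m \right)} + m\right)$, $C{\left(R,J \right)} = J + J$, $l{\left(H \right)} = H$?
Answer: $\frac{1046529}{25921} \approx 40.374$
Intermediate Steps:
$C{\left(R,J \right)} = 2 J$
$v{\left(m \right)} = - 6 m$ ($v{\left(m \right)} = - 2 \left(2 m + m\right) = - 2 \cdot 3 m = - 6 m$)
$a{\left(c \right)} = -7$ ($a{\left(c \right)} = \left(-1\right) 7 = -7$)
$\left(a{\left(v{\left(-3 \right)} \right)} - \frac{312}{-483}\right)^{2} = \left(-7 - \frac{312}{-483}\right)^{2} = \left(-7 - - \frac{104}{161}\right)^{2} = \left(-7 + \frac{104}{161}\right)^{2} = \left(- \frac{1023}{161}\right)^{2} = \frac{1046529}{25921}$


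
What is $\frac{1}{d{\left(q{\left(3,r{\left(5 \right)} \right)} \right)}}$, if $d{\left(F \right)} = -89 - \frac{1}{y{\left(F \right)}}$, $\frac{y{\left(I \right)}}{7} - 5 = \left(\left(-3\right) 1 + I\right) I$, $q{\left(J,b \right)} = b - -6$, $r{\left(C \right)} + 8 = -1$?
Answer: $- \frac{161}{14330} \approx -0.011235$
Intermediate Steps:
$r{\left(C \right)} = -9$ ($r{\left(C \right)} = -8 - 1 = -9$)
$q{\left(J,b \right)} = 6 + b$ ($q{\left(J,b \right)} = b + 6 = 6 + b$)
$y{\left(I \right)} = 35 + 7 I \left(-3 + I\right)$ ($y{\left(I \right)} = 35 + 7 \left(\left(-3\right) 1 + I\right) I = 35 + 7 \left(-3 + I\right) I = 35 + 7 I \left(-3 + I\right)$)
$d{\left(F \right)} = -89 - \frac{1}{35 - 21 F + 7 F^{2}}$
$\frac{1}{d{\left(q{\left(3,r{\left(5 \right)} \right)} \right)}} = \frac{1}{\frac{1}{7} \frac{1}{5 + \left(6 - 9\right)^{2} - 3 \left(6 - 9\right)} \left(-3116 - 623 \left(6 - 9\right)^{2} + 1869 \left(6 - 9\right)\right)} = \frac{1}{\frac{1}{7} \frac{1}{5 + \left(-3\right)^{2} - -9} \left(-3116 - 623 \left(-3\right)^{2} + 1869 \left(-3\right)\right)} = \frac{1}{\frac{1}{7} \frac{1}{5 + 9 + 9} \left(-3116 - 5607 - 5607\right)} = \frac{1}{\frac{1}{7} \cdot \frac{1}{23} \left(-3116 - 5607 - 5607\right)} = \frac{1}{\frac{1}{7} \cdot \frac{1}{23} \left(-14330\right)} = \frac{1}{- \frac{14330}{161}} = - \frac{161}{14330}$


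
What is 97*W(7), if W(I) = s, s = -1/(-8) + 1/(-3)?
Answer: -485/24 ≈ -20.208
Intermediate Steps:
s = -5/24 (s = -1*(-1/8) + 1*(-1/3) = 1/8 - 1/3 = -5/24 ≈ -0.20833)
W(I) = -5/24
97*W(7) = 97*(-5/24) = -485/24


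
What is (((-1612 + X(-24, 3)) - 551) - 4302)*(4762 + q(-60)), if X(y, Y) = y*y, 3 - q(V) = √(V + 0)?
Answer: -28061085 + 11778*I*√15 ≈ -2.8061e+7 + 45616.0*I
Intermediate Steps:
q(V) = 3 - √V (q(V) = 3 - √(V + 0) = 3 - √V)
X(y, Y) = y²
(((-1612 + X(-24, 3)) - 551) - 4302)*(4762 + q(-60)) = (((-1612 + (-24)²) - 551) - 4302)*(4762 + (3 - √(-60))) = (((-1612 + 576) - 551) - 4302)*(4762 + (3 - 2*I*√15)) = ((-1036 - 551) - 4302)*(4762 + (3 - 2*I*√15)) = (-1587 - 4302)*(4765 - 2*I*√15) = -5889*(4765 - 2*I*√15) = -28061085 + 11778*I*√15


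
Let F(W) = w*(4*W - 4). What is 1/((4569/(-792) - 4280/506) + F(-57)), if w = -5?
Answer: 6072/6957131 ≈ 0.00087277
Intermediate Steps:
F(W) = 20 - 20*W (F(W) = -5*(4*W - 4) = -5*(-4 + 4*W) = 20 - 20*W)
1/((4569/(-792) - 4280/506) + F(-57)) = 1/((4569/(-792) - 4280/506) + (20 - 20*(-57))) = 1/((4569*(-1/792) - 4280*1/506) + (20 + 1140)) = 1/((-1523/264 - 2140/253) + 1160) = 1/(-86389/6072 + 1160) = 1/(6957131/6072) = 6072/6957131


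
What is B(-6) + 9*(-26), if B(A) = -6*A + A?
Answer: -204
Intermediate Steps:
B(A) = -5*A
B(-6) + 9*(-26) = -5*(-6) + 9*(-26) = 30 - 234 = -204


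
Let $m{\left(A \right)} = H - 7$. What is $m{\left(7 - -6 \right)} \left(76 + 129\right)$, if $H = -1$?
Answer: $-1640$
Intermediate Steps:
$m{\left(A \right)} = -8$ ($m{\left(A \right)} = -1 - 7 = -8$)
$m{\left(7 - -6 \right)} \left(76 + 129\right) = - 8 \left(76 + 129\right) = \left(-8\right) 205 = -1640$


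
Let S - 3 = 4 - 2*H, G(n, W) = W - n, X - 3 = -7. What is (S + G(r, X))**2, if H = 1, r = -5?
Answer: 36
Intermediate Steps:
X = -4 (X = 3 - 7 = -4)
S = 5 (S = 3 + (4 - 2*1) = 3 + (4 - 2) = 3 + 2 = 5)
(S + G(r, X))**2 = (5 + (-4 - 1*(-5)))**2 = (5 + (-4 + 5))**2 = (5 + 1)**2 = 6**2 = 36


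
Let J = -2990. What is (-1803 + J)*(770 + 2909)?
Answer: -17633447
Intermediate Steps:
(-1803 + J)*(770 + 2909) = (-1803 - 2990)*(770 + 2909) = -4793*3679 = -17633447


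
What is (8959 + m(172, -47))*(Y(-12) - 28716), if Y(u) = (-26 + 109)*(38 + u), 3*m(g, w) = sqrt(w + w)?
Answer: -237933122 - 26558*I*sqrt(94)/3 ≈ -2.3793e+8 - 85830.0*I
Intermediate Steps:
m(g, w) = sqrt(2)*sqrt(w)/3 (m(g, w) = sqrt(w + w)/3 = sqrt(2*w)/3 = (sqrt(2)*sqrt(w))/3 = sqrt(2)*sqrt(w)/3)
Y(u) = 3154 + 83*u (Y(u) = 83*(38 + u) = 3154 + 83*u)
(8959 + m(172, -47))*(Y(-12) - 28716) = (8959 + sqrt(2)*sqrt(-47)/3)*((3154 + 83*(-12)) - 28716) = (8959 + sqrt(2)*(I*sqrt(47))/3)*((3154 - 996) - 28716) = (8959 + I*sqrt(94)/3)*(2158 - 28716) = (8959 + I*sqrt(94)/3)*(-26558) = -237933122 - 26558*I*sqrt(94)/3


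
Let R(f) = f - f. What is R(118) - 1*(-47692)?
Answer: 47692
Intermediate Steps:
R(f) = 0
R(118) - 1*(-47692) = 0 - 1*(-47692) = 0 + 47692 = 47692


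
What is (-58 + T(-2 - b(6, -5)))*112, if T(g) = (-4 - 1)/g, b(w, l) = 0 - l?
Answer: -6416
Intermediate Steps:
b(w, l) = -l
T(g) = -5/g
(-58 + T(-2 - b(6, -5)))*112 = (-58 - 5/(-2 - (-1)*(-5)))*112 = (-58 - 5/(-2 - 1*5))*112 = (-58 - 5/(-2 - 5))*112 = (-58 - 5/(-7))*112 = (-58 - 5*(-⅐))*112 = (-58 + 5/7)*112 = -401/7*112 = -6416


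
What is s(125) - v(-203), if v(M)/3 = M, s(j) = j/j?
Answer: 610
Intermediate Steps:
s(j) = 1
v(M) = 3*M
s(125) - v(-203) = 1 - 3*(-203) = 1 - 1*(-609) = 1 + 609 = 610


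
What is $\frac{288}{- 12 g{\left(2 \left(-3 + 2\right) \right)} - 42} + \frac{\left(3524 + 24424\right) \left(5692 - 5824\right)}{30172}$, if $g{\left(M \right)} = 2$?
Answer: $- \frac{10507188}{82973} \approx -126.63$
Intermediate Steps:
$\frac{288}{- 12 g{\left(2 \left(-3 + 2\right) \right)} - 42} + \frac{\left(3524 + 24424\right) \left(5692 - 5824\right)}{30172} = \frac{288}{\left(-12\right) 2 - 42} + \frac{\left(3524 + 24424\right) \left(5692 - 5824\right)}{30172} = \frac{288}{-24 - 42} + 27948 \left(-132\right) \frac{1}{30172} = \frac{288}{-66} - \frac{922284}{7543} = 288 \left(- \frac{1}{66}\right) - \frac{922284}{7543} = - \frac{48}{11} - \frac{922284}{7543} = - \frac{10507188}{82973}$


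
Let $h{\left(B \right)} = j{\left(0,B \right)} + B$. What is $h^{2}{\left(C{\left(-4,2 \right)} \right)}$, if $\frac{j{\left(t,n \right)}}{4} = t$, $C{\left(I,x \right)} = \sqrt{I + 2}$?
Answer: $-2$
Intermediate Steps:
$C{\left(I,x \right)} = \sqrt{2 + I}$
$j{\left(t,n \right)} = 4 t$
$h{\left(B \right)} = B$ ($h{\left(B \right)} = 4 \cdot 0 + B = 0 + B = B$)
$h^{2}{\left(C{\left(-4,2 \right)} \right)} = \left(\sqrt{2 - 4}\right)^{2} = \left(\sqrt{-2}\right)^{2} = \left(i \sqrt{2}\right)^{2} = -2$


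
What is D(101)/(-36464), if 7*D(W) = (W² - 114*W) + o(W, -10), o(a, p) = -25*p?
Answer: 1063/255248 ≈ 0.0041646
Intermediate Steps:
o(a, p) = -25*p
D(W) = 250/7 - 114*W/7 + W²/7 (D(W) = ((W² - 114*W) - 25*(-10))/7 = ((W² - 114*W) + 250)/7 = (250 + W² - 114*W)/7 = 250/7 - 114*W/7 + W²/7)
D(101)/(-36464) = (250/7 - 114/7*101 + (⅐)*101²)/(-36464) = (250/7 - 11514/7 + (⅐)*10201)*(-1/36464) = (250/7 - 11514/7 + 10201/7)*(-1/36464) = -1063/7*(-1/36464) = 1063/255248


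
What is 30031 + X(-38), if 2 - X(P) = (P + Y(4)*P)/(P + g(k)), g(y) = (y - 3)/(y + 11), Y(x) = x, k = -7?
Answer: 2432293/81 ≈ 30028.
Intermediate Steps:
g(y) = (-3 + y)/(11 + y)
X(P) = 2 - 5*P/(-5/2 + P) (X(P) = 2 - (P + 4*P)/(P + (-3 - 7)/(11 - 7)) = 2 - 5*P/(P - 10/4) = 2 - 5*P/(P + (¼)*(-10)) = 2 - 5*P/(P - 5/2) = 2 - 5*P/(-5/2 + P))
30031 + X(-38) = 30031 + 2*(-5 - 3*(-38))/(-5 + 2*(-38)) = 30031 + 2*(-5 + 114)/(-5 - 76) = 30031 + 2*109/(-81) = 30031 + 2*(-1/81)*109 = 30031 - 218/81 = 2432293/81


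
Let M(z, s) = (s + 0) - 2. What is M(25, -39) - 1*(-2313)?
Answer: 2272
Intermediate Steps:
M(z, s) = -2 + s (M(z, s) = s - 2 = -2 + s)
M(25, -39) - 1*(-2313) = (-2 - 39) - 1*(-2313) = -41 + 2313 = 2272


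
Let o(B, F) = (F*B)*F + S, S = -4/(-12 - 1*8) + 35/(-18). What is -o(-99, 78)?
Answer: 54208597/90 ≈ 6.0232e+5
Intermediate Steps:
S = -157/90 (S = -4/(-12 - 8) + 35*(-1/18) = -4/(-20) - 35/18 = -4*(-1/20) - 35/18 = ⅕ - 35/18 = -157/90 ≈ -1.7444)
o(B, F) = -157/90 + B*F² (o(B, F) = (F*B)*F - 157/90 = (B*F)*F - 157/90 = B*F² - 157/90 = -157/90 + B*F²)
-o(-99, 78) = -(-157/90 - 99*78²) = -(-157/90 - 99*6084) = -(-157/90 - 602316) = -1*(-54208597/90) = 54208597/90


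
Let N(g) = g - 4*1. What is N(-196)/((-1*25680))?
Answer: 5/642 ≈ 0.0077882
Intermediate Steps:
N(g) = -4 + g (N(g) = g - 4 = -4 + g)
N(-196)/((-1*25680)) = (-4 - 196)/((-1*25680)) = -200/(-25680) = -200*(-1/25680) = 5/642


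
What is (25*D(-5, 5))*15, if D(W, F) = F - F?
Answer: 0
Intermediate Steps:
D(W, F) = 0
(25*D(-5, 5))*15 = (25*0)*15 = 0*15 = 0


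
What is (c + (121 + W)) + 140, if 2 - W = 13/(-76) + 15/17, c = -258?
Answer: 5541/1292 ≈ 4.2887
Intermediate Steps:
W = 1665/1292 (W = 2 - (13/(-76) + 15/17) = 2 - (13*(-1/76) + 15*(1/17)) = 2 - (-13/76 + 15/17) = 2 - 1*919/1292 = 2 - 919/1292 = 1665/1292 ≈ 1.2887)
(c + (121 + W)) + 140 = (-258 + (121 + 1665/1292)) + 140 = (-258 + 157997/1292) + 140 = -175339/1292 + 140 = 5541/1292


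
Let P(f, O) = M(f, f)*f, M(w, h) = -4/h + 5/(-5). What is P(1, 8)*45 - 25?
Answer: -250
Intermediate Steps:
M(w, h) = -1 - 4/h (M(w, h) = -4/h + 5*(-⅕) = -4/h - 1 = -1 - 4/h)
P(f, O) = -4 - f (P(f, O) = ((-4 - f)/f)*f = -4 - f)
P(1, 8)*45 - 25 = (-4 - 1*1)*45 - 25 = (-4 - 1)*45 - 25 = -5*45 - 25 = -225 - 25 = -250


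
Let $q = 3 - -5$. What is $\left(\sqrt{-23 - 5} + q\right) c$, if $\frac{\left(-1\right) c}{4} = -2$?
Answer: $64 + 16 i \sqrt{7} \approx 64.0 + 42.332 i$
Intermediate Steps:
$c = 8$ ($c = \left(-4\right) \left(-2\right) = 8$)
$q = 8$ ($q = 3 + 5 = 8$)
$\left(\sqrt{-23 - 5} + q\right) c = \left(\sqrt{-23 - 5} + 8\right) 8 = \left(\sqrt{-28} + 8\right) 8 = \left(2 i \sqrt{7} + 8\right) 8 = \left(8 + 2 i \sqrt{7}\right) 8 = 64 + 16 i \sqrt{7}$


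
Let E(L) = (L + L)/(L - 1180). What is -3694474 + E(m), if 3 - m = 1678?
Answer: -2109543984/571 ≈ -3.6945e+6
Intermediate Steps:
m = -1675 (m = 3 - 1*1678 = 3 - 1678 = -1675)
E(L) = 2*L/(-1180 + L) (E(L) = (2*L)/(-1180 + L) = 2*L/(-1180 + L))
-3694474 + E(m) = -3694474 + 2*(-1675)/(-1180 - 1675) = -3694474 + 2*(-1675)/(-2855) = -3694474 + 2*(-1675)*(-1/2855) = -3694474 + 670/571 = -2109543984/571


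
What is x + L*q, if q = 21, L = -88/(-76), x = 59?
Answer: 1583/19 ≈ 83.316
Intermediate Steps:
L = 22/19 (L = -88*(-1/76) = 22/19 ≈ 1.1579)
x + L*q = 59 + (22/19)*21 = 59 + 462/19 = 1583/19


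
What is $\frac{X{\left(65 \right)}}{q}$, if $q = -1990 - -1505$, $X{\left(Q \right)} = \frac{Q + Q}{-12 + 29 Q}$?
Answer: $- \frac{26}{181681} \approx -0.00014311$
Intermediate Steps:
$X{\left(Q \right)} = \frac{2 Q}{-12 + 29 Q}$
$q = -485$ ($q = -1990 + 1505 = -485$)
$\frac{X{\left(65 \right)}}{q} = \frac{2 \cdot 65 \frac{1}{-12 + 29 \cdot 65}}{-485} = 2 \cdot 65 \frac{1}{-12 + 1885} \left(- \frac{1}{485}\right) = 2 \cdot 65 \cdot \frac{1}{1873} \left(- \frac{1}{485}\right) = \frac{130}{1873} \left(- \frac{1}{485}\right) = - \frac{26}{181681}$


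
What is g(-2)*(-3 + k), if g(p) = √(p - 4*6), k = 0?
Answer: -3*I*√26 ≈ -15.297*I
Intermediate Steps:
g(p) = √(-24 + p) (g(p) = √(p - 24) = √(-24 + p))
g(-2)*(-3 + k) = √(-24 - 2)*(-3 + 0) = √(-26)*(-3) = (I*√26)*(-3) = -3*I*√26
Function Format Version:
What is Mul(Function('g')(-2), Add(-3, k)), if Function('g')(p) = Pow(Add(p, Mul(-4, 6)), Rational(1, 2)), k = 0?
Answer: Mul(-3, I, Pow(26, Rational(1, 2))) ≈ Mul(-15.297, I)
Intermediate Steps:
Function('g')(p) = Pow(Add(-24, p), Rational(1, 2)) (Function('g')(p) = Pow(Add(p, -24), Rational(1, 2)) = Pow(Add(-24, p), Rational(1, 2)))
Mul(Function('g')(-2), Add(-3, k)) = Mul(Pow(Add(-24, -2), Rational(1, 2)), Add(-3, 0)) = Mul(Pow(-26, Rational(1, 2)), -3) = Mul(Mul(I, Pow(26, Rational(1, 2))), -3) = Mul(-3, I, Pow(26, Rational(1, 2)))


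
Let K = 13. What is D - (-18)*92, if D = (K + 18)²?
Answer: 2617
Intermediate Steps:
D = 961 (D = (13 + 18)² = 31² = 961)
D - (-18)*92 = 961 - (-18)*92 = 961 - 1*(-1656) = 961 + 1656 = 2617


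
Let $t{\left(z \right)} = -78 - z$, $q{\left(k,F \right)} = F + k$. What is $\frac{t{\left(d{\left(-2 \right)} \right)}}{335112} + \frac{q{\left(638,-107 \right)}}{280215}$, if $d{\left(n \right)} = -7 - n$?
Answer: $\frac{17498753}{10433712120} \approx 0.0016771$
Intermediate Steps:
$\frac{t{\left(d{\left(-2 \right)} \right)}}{335112} + \frac{q{\left(638,-107 \right)}}{280215} = \frac{-78 - \left(-7 - -2\right)}{335112} + \frac{-107 + 638}{280215} = \left(-78 - \left(-7 + 2\right)\right) \frac{1}{335112} + 531 \cdot \frac{1}{280215} = \left(-78 - -5\right) \frac{1}{335112} + \frac{59}{31135} = \left(-78 + 5\right) \frac{1}{335112} + \frac{59}{31135} = \left(-73\right) \frac{1}{335112} + \frac{59}{31135} = - \frac{73}{335112} + \frac{59}{31135} = \frac{17498753}{10433712120}$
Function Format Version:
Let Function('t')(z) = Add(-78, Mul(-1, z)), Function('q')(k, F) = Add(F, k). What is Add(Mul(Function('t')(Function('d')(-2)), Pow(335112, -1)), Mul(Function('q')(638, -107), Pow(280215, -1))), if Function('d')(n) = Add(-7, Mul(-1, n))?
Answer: Rational(17498753, 10433712120) ≈ 0.0016771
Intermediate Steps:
Add(Mul(Function('t')(Function('d')(-2)), Pow(335112, -1)), Mul(Function('q')(638, -107), Pow(280215, -1))) = Add(Mul(Add(-78, Mul(-1, Add(-7, Mul(-1, -2)))), Pow(335112, -1)), Mul(Add(-107, 638), Pow(280215, -1))) = Add(Mul(Add(-78, Mul(-1, Add(-7, 2))), Rational(1, 335112)), Mul(531, Rational(1, 280215))) = Add(Mul(Add(-78, Mul(-1, -5)), Rational(1, 335112)), Rational(59, 31135)) = Add(Mul(Add(-78, 5), Rational(1, 335112)), Rational(59, 31135)) = Add(Mul(-73, Rational(1, 335112)), Rational(59, 31135)) = Add(Rational(-73, 335112), Rational(59, 31135)) = Rational(17498753, 10433712120)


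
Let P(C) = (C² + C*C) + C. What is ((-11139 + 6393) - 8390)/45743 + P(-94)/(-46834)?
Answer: -709640939/1071163831 ≈ -0.66250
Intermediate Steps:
P(C) = C + 2*C² (P(C) = (C² + C²) + C = 2*C² + C = C + 2*C²)
((-11139 + 6393) - 8390)/45743 + P(-94)/(-46834) = ((-11139 + 6393) - 8390)/45743 - 94*(1 + 2*(-94))/(-46834) = (-4746 - 8390)*(1/45743) - 94*(1 - 188)*(-1/46834) = -13136*1/45743 - 94*(-187)*(-1/46834) = -13136/45743 + 17578*(-1/46834) = -13136/45743 - 8789/23417 = -709640939/1071163831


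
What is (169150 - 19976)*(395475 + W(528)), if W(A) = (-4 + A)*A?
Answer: 100266856578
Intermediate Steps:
W(A) = A*(-4 + A)
(169150 - 19976)*(395475 + W(528)) = (169150 - 19976)*(395475 + 528*(-4 + 528)) = 149174*(395475 + 528*524) = 149174*(395475 + 276672) = 149174*672147 = 100266856578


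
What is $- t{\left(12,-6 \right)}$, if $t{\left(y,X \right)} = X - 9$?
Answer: $15$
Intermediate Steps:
$t{\left(y,X \right)} = -9 + X$
$- t{\left(12,-6 \right)} = - (-9 - 6) = \left(-1\right) \left(-15\right) = 15$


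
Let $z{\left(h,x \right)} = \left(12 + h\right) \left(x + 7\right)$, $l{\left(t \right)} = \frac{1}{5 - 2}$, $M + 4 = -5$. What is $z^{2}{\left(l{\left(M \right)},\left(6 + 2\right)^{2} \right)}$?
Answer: $\frac{6901129}{9} \approx 7.6679 \cdot 10^{5}$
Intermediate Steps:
$M = -9$ ($M = -4 - 5 = -9$)
$l{\left(t \right)} = \frac{1}{3}$
$z{\left(h,x \right)} = \left(7 + x\right) \left(12 + h\right)$ ($z{\left(h,x \right)} = \left(12 + h\right) \left(7 + x\right) = \left(7 + x\right) \left(12 + h\right)$)
$z^{2}{\left(l{\left(M \right)},\left(6 + 2\right)^{2} \right)} = \left(84 + 7 \cdot \frac{1}{3} + 12 \left(6 + 2\right)^{2} + \frac{\left(6 + 2\right)^{2}}{3}\right)^{2} = \left(84 + \frac{7}{3} + 12 \cdot 8^{2} + \frac{8^{2}}{3}\right)^{2} = \left(84 + \frac{7}{3} + 12 \cdot 64 + \frac{1}{3} \cdot 64\right)^{2} = \left(84 + \frac{7}{3} + 768 + \frac{64}{3}\right)^{2} = \left(\frac{2627}{3}\right)^{2} = \frac{6901129}{9}$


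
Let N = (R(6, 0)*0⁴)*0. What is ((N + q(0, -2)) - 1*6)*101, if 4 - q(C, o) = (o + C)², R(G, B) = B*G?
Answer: -606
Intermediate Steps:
N = 0 (N = ((0*6)*0⁴)*0 = (0*0)*0 = 0*0 = 0)
q(C, o) = 4 - (C + o)² (q(C, o) = 4 - (o + C)² = 4 - (C + o)²)
((N + q(0, -2)) - 1*6)*101 = ((0 + (4 - (0 - 2)²)) - 1*6)*101 = ((0 + (4 - 1*(-2)²)) - 6)*101 = ((0 + (4 - 1*4)) - 6)*101 = ((0 + (4 - 4)) - 6)*101 = ((0 + 0) - 6)*101 = (0 - 6)*101 = -6*101 = -606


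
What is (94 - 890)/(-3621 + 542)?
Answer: 796/3079 ≈ 0.25853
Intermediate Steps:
(94 - 890)/(-3621 + 542) = -796/(-3079) = -796*(-1/3079) = 796/3079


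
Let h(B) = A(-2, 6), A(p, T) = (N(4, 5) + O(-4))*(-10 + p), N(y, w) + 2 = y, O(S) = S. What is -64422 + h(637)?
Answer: -64398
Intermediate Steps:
N(y, w) = -2 + y
A(p, T) = 20 - 2*p (A(p, T) = ((-2 + 4) - 4)*(-10 + p) = (2 - 4)*(-10 + p) = -2*(-10 + p) = 20 - 2*p)
h(B) = 24 (h(B) = 20 - 2*(-2) = 20 + 4 = 24)
-64422 + h(637) = -64422 + 24 = -64398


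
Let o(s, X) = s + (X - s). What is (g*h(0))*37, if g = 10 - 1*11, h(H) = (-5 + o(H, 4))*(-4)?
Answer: -148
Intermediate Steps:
o(s, X) = X
h(H) = 4 (h(H) = (-5 + 4)*(-4) = -1*(-4) = 4)
g = -1 (g = 10 - 11 = -1)
(g*h(0))*37 = -1*4*37 = -4*37 = -148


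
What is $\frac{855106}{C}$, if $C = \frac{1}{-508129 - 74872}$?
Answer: $-498527653106$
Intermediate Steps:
$C = - \frac{1}{583001}$ ($C = \frac{1}{-583001} = - \frac{1}{583001} \approx -1.7153 \cdot 10^{-6}$)
$\frac{855106}{C} = \frac{855106}{- \frac{1}{583001}} = 855106 \left(-583001\right) = -498527653106$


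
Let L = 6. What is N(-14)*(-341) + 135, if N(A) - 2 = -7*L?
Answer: 13775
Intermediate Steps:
N(A) = -40 (N(A) = 2 - 7*6 = 2 - 42 = -40)
N(-14)*(-341) + 135 = -40*(-341) + 135 = 13640 + 135 = 13775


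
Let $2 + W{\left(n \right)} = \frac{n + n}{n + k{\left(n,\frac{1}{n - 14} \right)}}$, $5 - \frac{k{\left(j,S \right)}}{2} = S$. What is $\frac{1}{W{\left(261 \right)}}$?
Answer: $- \frac{66935}{4936} \approx -13.561$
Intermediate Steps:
$k{\left(j,S \right)} = 10 - 2 S$
$W{\left(n \right)} = -2 + \frac{2 n}{10 + n - \frac{2}{-14 + n}}$ ($W{\left(n \right)} = -2 + \frac{n + n}{n + \left(10 - \frac{2}{n - 14}\right)} = -2 + \frac{2 n}{n + \left(10 - \frac{2}{-14 + n}\right)} = -2 + \frac{2 n}{10 + n - \frac{2}{-14 + n}}$)
$\frac{1}{W{\left(261 \right)}} = \frac{1}{4 \frac{1}{-142 + 261^{2} - 1044} \left(71 - 1305\right)} = \frac{1}{4 \frac{1}{-142 + 68121 - 1044} \left(71 - 1305\right)} = \frac{1}{4 \cdot \frac{1}{66935} \left(-1234\right)} = \frac{1}{- \frac{4936}{66935}} = - \frac{66935}{4936}$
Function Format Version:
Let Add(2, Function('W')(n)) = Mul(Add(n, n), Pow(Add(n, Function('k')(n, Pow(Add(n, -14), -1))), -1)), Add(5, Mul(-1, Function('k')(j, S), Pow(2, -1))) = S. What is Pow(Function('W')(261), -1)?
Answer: Rational(-66935, 4936) ≈ -13.561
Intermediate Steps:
Function('k')(j, S) = Add(10, Mul(-2, S))
Function('W')(n) = Add(-2, Mul(2, n, Pow(Add(10, n, Mul(-2, Pow(Add(-14, n), -1))), -1))) (Function('W')(n) = Add(-2, Mul(Add(n, n), Pow(Add(n, Add(10, Mul(-2, Pow(Add(n, -14), -1)))), -1))) = Add(-2, Mul(Mul(2, n), Pow(Add(n, Add(10, Mul(-2, Pow(Add(-14, n), -1)))), -1))) = Add(-2, Mul(Mul(2, n), Pow(Add(10, n, Mul(-2, Pow(Add(-14, n), -1))), -1))) = Add(-2, Mul(2, n, Pow(Add(10, n, Mul(-2, Pow(Add(-14, n), -1))), -1))))
Pow(Function('W')(261), -1) = Pow(Mul(4, Pow(Add(-142, Pow(261, 2), Mul(-4, 261)), -1), Add(71, Mul(-5, 261))), -1) = Pow(Mul(4, Pow(Add(-142, 68121, -1044), -1), Add(71, -1305)), -1) = Pow(Mul(4, Pow(66935, -1), -1234), -1) = Pow(Mul(4, Rational(1, 66935), -1234), -1) = Pow(Rational(-4936, 66935), -1) = Rational(-66935, 4936)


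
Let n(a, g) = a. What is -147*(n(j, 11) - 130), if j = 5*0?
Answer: 19110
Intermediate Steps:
j = 0
-147*(n(j, 11) - 130) = -147*(0 - 130) = -147*(-130) = 19110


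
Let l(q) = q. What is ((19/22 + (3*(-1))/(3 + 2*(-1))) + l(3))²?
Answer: 361/484 ≈ 0.74587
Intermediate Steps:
((19/22 + (3*(-1))/(3 + 2*(-1))) + l(3))² = ((19/22 + (3*(-1))/(3 + 2*(-1))) + 3)² = ((19*(1/22) - 3/(3 - 2)) + 3)² = ((19/22 - 3/1) + 3)² = ((19/22 - 3*1) + 3)² = ((19/22 - 3) + 3)² = (-47/22 + 3)² = (19/22)² = 361/484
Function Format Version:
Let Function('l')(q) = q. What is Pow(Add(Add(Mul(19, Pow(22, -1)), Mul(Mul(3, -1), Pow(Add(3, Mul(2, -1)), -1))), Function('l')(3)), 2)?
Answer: Rational(361, 484) ≈ 0.74587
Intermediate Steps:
Pow(Add(Add(Mul(19, Pow(22, -1)), Mul(Mul(3, -1), Pow(Add(3, Mul(2, -1)), -1))), Function('l')(3)), 2) = Pow(Add(Add(Mul(19, Pow(22, -1)), Mul(Mul(3, -1), Pow(Add(3, Mul(2, -1)), -1))), 3), 2) = Pow(Add(Add(Mul(19, Rational(1, 22)), Mul(-3, Pow(Add(3, -2), -1))), 3), 2) = Pow(Add(Add(Rational(19, 22), Mul(-3, Pow(1, -1))), 3), 2) = Pow(Add(Add(Rational(19, 22), Mul(-3, 1)), 3), 2) = Pow(Add(Add(Rational(19, 22), -3), 3), 2) = Pow(Add(Rational(-47, 22), 3), 2) = Pow(Rational(19, 22), 2) = Rational(361, 484)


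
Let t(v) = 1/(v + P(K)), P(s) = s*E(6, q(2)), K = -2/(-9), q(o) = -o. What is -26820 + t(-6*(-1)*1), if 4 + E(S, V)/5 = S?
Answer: -1984671/74 ≈ -26820.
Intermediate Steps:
K = 2/9 (K = -2*(-1/9) = 2/9 ≈ 0.22222)
E(S, V) = -20 + 5*S
P(s) = 10*s (P(s) = s*(-20 + 5*6) = s*(-20 + 30) = s*10 = 10*s)
t(v) = 1/(20/9 + v) (t(v) = 1/(v + 10*(2/9)) = 1/(v + 20/9) = 1/(20/9 + v))
-26820 + t(-6*(-1)*1) = -26820 + 9/(20 + 9*(-6*(-1)*1)) = -26820 + 9/(20 + 9*(6*1)) = -26820 + 9/(20 + 9*6) = -26820 + 9/(20 + 54) = -26820 + 9/74 = -1984671/74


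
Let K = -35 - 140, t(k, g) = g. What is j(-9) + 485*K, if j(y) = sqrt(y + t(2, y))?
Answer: -84875 + 3*I*sqrt(2) ≈ -84875.0 + 4.2426*I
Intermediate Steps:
j(y) = sqrt(2)*sqrt(y) (j(y) = sqrt(y + y) = sqrt(2*y) = sqrt(2)*sqrt(y))
K = -175
j(-9) + 485*K = sqrt(2)*sqrt(-9) + 485*(-175) = sqrt(2)*(3*I) - 84875 = 3*I*sqrt(2) - 84875 = -84875 + 3*I*sqrt(2)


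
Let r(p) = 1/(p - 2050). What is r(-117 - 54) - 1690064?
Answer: -3753632145/2221 ≈ -1.6901e+6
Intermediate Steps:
r(p) = 1/(-2050 + p)
r(-117 - 54) - 1690064 = 1/(-2050 + (-117 - 54)) - 1690064 = 1/(-2050 - 171) - 1690064 = 1/(-2221) - 1690064 = -1/2221 - 1690064 = -3753632145/2221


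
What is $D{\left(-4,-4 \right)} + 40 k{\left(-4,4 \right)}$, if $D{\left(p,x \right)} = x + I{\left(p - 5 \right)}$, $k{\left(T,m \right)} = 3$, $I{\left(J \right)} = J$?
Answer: $107$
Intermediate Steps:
$D{\left(p,x \right)} = -5 + p + x$ ($D{\left(p,x \right)} = x + \left(p - 5\right) = x + \left(-5 + p\right) = -5 + p + x$)
$D{\left(-4,-4 \right)} + 40 k{\left(-4,4 \right)} = \left(-5 - 4 - 4\right) + 40 \cdot 3 = -13 + 120 = 107$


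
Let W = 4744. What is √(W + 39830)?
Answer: √44574 ≈ 211.13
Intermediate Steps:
√(W + 39830) = √(4744 + 39830) = √44574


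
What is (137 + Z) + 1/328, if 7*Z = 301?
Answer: 59041/328 ≈ 180.00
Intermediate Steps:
Z = 43 (Z = (⅐)*301 = 43)
(137 + Z) + 1/328 = (137 + 43) + 1/328 = 180 + 1/328 = 59041/328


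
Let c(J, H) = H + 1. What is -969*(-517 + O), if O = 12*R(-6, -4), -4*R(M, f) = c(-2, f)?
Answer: 492252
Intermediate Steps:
c(J, H) = 1 + H
R(M, f) = -¼ - f/4 (R(M, f) = -(1 + f)/4 = -¼ - f/4)
O = 9 (O = 12*(-¼ - ¼*(-4)) = 12*(-¼ + 1) = 12*(¾) = 9)
-969*(-517 + O) = -969*(-517 + 9) = -969*(-508) = 492252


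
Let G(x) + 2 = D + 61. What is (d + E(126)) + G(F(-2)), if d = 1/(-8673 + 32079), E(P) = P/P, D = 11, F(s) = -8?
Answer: 1661827/23406 ≈ 71.000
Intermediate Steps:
G(x) = 70 (G(x) = -2 + (11 + 61) = -2 + 72 = 70)
E(P) = 1
d = 1/23406 ≈ 4.2724e-5
(d + E(126)) + G(F(-2)) = (1/23406 + 1) + 70 = 23407/23406 + 70 = 1661827/23406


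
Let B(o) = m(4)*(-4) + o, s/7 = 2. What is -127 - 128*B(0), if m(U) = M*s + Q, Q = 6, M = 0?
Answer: 2945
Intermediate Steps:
s = 14 (s = 7*2 = 14)
m(U) = 6 (m(U) = 0*14 + 6 = 0 + 6 = 6)
B(o) = -24 + o (B(o) = 6*(-4) + o = -24 + o)
-127 - 128*B(0) = -127 - 128*(-24 + 0) = -127 - 128*(-24) = -127 + 3072 = 2945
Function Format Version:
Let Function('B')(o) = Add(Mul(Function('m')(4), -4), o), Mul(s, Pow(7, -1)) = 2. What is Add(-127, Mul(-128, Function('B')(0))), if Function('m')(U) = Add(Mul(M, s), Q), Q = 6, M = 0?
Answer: 2945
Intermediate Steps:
s = 14 (s = Mul(7, 2) = 14)
Function('m')(U) = 6 (Function('m')(U) = Add(Mul(0, 14), 6) = Add(0, 6) = 6)
Function('B')(o) = Add(-24, o) (Function('B')(o) = Add(Mul(6, -4), o) = Add(-24, o))
Add(-127, Mul(-128, Function('B')(0))) = Add(-127, Mul(-128, Add(-24, 0))) = Add(-127, Mul(-128, -24)) = Add(-127, 3072) = 2945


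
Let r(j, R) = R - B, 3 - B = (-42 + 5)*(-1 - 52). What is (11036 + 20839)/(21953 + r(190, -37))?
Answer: 10625/7958 ≈ 1.3351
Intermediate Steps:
B = -1958 (B = 3 - (-42 + 5)*(-1 - 52) = 3 - (-37)*(-53) = 3 - 1*1961 = 3 - 1961 = -1958)
r(j, R) = 1958 + R (r(j, R) = R - 1*(-1958) = R + 1958 = 1958 + R)
(11036 + 20839)/(21953 + r(190, -37)) = (11036 + 20839)/(21953 + (1958 - 37)) = 31875/(21953 + 1921) = 31875/23874 = 31875*(1/23874) = 10625/7958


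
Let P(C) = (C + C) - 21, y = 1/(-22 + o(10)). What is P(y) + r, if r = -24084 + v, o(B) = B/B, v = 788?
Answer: -489659/21 ≈ -23317.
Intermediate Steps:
o(B) = 1
r = -23296 (r = -24084 + 788 = -23296)
y = -1/21 (y = 1/(-22 + 1) = 1/(-21) = -1/21 ≈ -0.047619)
P(C) = -21 + 2*C (P(C) = 2*C - 21 = -21 + 2*C)
P(y) + r = (-21 + 2*(-1/21)) - 23296 = (-21 - 2/21) - 23296 = -443/21 - 23296 = -489659/21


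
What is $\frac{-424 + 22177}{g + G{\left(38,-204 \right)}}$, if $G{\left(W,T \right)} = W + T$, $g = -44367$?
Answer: $- \frac{21753}{44533} \approx -0.48847$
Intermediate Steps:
$G{\left(W,T \right)} = T + W$
$\frac{-424 + 22177}{g + G{\left(38,-204 \right)}} = \frac{-424 + 22177}{-44367 + \left(-204 + 38\right)} = \frac{21753}{-44367 - 166} = \frac{21753}{-44533} = 21753 \left(- \frac{1}{44533}\right) = - \frac{21753}{44533}$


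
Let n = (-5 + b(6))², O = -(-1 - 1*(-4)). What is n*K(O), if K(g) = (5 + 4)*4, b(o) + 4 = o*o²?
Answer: 1542564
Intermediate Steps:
b(o) = -4 + o³ (b(o) = -4 + o*o² = -4 + o³)
O = -3 (O = -(-1 + 4) = -1*3 = -3)
K(g) = 36 (K(g) = 9*4 = 36)
n = 42849 (n = (-5 + (-4 + 6³))² = (-5 + (-4 + 216))² = (-5 + 212)² = 207² = 42849)
n*K(O) = 42849*36 = 1542564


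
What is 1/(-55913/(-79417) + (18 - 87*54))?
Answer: -6109/28585819 ≈ -0.00021371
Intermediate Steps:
1/(-55913/(-79417) + (18 - 87*54)) = 1/(-55913*(-1/79417) + (18 - 4698)) = 1/(4301/6109 - 4680) = 1/(-28585819/6109) = -6109/28585819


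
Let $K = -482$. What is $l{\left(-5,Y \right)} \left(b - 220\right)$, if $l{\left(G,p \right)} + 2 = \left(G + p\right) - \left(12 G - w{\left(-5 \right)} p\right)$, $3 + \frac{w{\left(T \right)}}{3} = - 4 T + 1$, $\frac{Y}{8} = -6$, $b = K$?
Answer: $1816074$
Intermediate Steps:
$b = -482$
$Y = -48$ ($Y = 8 \left(-6\right) = -48$)
$w{\left(T \right)} = -6 - 12 T$ ($w{\left(T \right)} = -9 + 3 \left(- 4 T + 1\right) = -9 + 3 \left(1 - 4 T\right) = -9 - \left(-3 + 12 T\right) = -6 - 12 T$)
$l{\left(G,p \right)} = -2 - 11 G + 55 p$ ($l{\left(G,p \right)} = -2 - \left(- p + 11 G - \left(-6 - -60\right) p\right) = -2 - \left(- p + 11 G - \left(-6 + 60\right) p\right) = -2 + \left(\left(G + p\right) - \left(- 54 p + 12 G\right)\right) = -2 - \left(- 55 p + 11 G\right) = -2 - 11 G + 55 p$)
$l{\left(-5,Y \right)} \left(b - 220\right) = \left(-2 - -55 + 55 \left(-48\right)\right) \left(-482 - 220\right) = \left(-2 + 55 - 2640\right) \left(-702\right) = \left(-2587\right) \left(-702\right) = 1816074$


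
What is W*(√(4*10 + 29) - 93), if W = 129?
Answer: -11997 + 129*√69 ≈ -10925.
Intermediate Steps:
W*(√(4*10 + 29) - 93) = 129*(√(4*10 + 29) - 93) = 129*(√(40 + 29) - 93) = 129*(√69 - 93) = 129*(-93 + √69) = -11997 + 129*√69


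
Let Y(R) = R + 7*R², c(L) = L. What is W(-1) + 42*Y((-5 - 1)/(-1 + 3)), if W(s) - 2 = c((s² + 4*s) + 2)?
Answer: 2521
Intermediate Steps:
W(s) = 4 + s² + 4*s (W(s) = 2 + ((s² + 4*s) + 2) = 2 + (2 + s² + 4*s) = 4 + s² + 4*s)
W(-1) + 42*Y((-5 - 1)/(-1 + 3)) = (4 + (-1)² + 4*(-1)) + 42*(((-5 - 1)/(-1 + 3))*(1 + 7*((-5 - 1)/(-1 + 3)))) = (4 + 1 - 4) + 42*((-6/2)*(1 + 7*(-6/2))) = 1 + 42*((-6*½)*(1 + 7*(-6*½))) = 1 + 42*(-3*(1 + 7*(-3))) = 1 + 42*(-3*(1 - 21)) = 1 + 42*(-3*(-20)) = 1 + 42*60 = 1 + 2520 = 2521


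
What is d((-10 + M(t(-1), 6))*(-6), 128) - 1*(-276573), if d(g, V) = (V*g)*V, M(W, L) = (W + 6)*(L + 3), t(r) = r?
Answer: -3164067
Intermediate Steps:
M(W, L) = (3 + L)*(6 + W) (M(W, L) = (6 + W)*(3 + L) = (3 + L)*(6 + W))
d(g, V) = g*V**2
d((-10 + M(t(-1), 6))*(-6), 128) - 1*(-276573) = ((-10 + (18 + 3*(-1) + 6*6 + 6*(-1)))*(-6))*128**2 - 1*(-276573) = ((-10 + (18 - 3 + 36 - 6))*(-6))*16384 + 276573 = ((-10 + 45)*(-6))*16384 + 276573 = (35*(-6))*16384 + 276573 = -210*16384 + 276573 = -3440640 + 276573 = -3164067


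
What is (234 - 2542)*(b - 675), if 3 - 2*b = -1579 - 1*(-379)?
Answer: 169638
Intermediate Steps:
b = 1203/2 (b = 3/2 - (-1579 - 1*(-379))/2 = 3/2 - (-1579 + 379)/2 = 3/2 - ½*(-1200) = 3/2 + 600 = 1203/2 ≈ 601.50)
(234 - 2542)*(b - 675) = (234 - 2542)*(1203/2 - 675) = -2308*(-147/2) = 169638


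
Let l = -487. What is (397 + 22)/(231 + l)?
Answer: -419/256 ≈ -1.6367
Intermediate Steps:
(397 + 22)/(231 + l) = (397 + 22)/(231 - 487) = 419/(-256) = 419*(-1/256) = -419/256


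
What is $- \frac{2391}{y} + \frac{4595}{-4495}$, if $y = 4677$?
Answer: $- \frac{2149224}{1401541} \approx -1.5335$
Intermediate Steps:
$- \frac{2391}{y} + \frac{4595}{-4495} = - \frac{2391}{4677} + \frac{4595}{-4495} = \left(-2391\right) \frac{1}{4677} + 4595 \left(- \frac{1}{4495}\right) = - \frac{797}{1559} - \frac{919}{899} = - \frac{2149224}{1401541}$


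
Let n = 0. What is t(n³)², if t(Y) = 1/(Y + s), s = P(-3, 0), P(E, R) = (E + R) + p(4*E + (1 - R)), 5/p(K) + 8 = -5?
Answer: 169/1936 ≈ 0.087293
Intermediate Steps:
p(K) = -5/13 (p(K) = 5/(-8 - 5) = 5/(-13) = 5*(-1/13) = -5/13)
P(E, R) = -5/13 + E + R (P(E, R) = (E + R) - 5/13 = -5/13 + E + R)
s = -44/13 (s = -5/13 - 3 + 0 = -44/13 ≈ -3.3846)
t(Y) = 1/(-44/13 + Y) (t(Y) = 1/(Y - 44/13) = 1/(-44/13 + Y))
t(n³)² = (13/(-44 + 13*0³))² = (13/(-44 + 13*0))² = (13/(-44 + 0))² = (13/(-44))² = (13*(-1/44))² = (-13/44)² = 169/1936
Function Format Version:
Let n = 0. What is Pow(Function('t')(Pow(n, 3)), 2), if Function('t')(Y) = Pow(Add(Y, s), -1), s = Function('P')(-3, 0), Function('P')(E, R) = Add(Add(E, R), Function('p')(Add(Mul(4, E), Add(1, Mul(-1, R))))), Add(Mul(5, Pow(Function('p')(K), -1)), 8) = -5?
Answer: Rational(169, 1936) ≈ 0.087293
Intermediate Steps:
Function('p')(K) = Rational(-5, 13) (Function('p')(K) = Mul(5, Pow(Add(-8, -5), -1)) = Mul(5, Pow(-13, -1)) = Mul(5, Rational(-1, 13)) = Rational(-5, 13))
Function('P')(E, R) = Add(Rational(-5, 13), E, R) (Function('P')(E, R) = Add(Add(E, R), Rational(-5, 13)) = Add(Rational(-5, 13), E, R))
s = Rational(-44, 13) (s = Add(Rational(-5, 13), -3, 0) = Rational(-44, 13) ≈ -3.3846)
Function('t')(Y) = Pow(Add(Rational(-44, 13), Y), -1) (Function('t')(Y) = Pow(Add(Y, Rational(-44, 13)), -1) = Pow(Add(Rational(-44, 13), Y), -1))
Pow(Function('t')(Pow(n, 3)), 2) = Pow(Mul(13, Pow(Add(-44, Mul(13, Pow(0, 3))), -1)), 2) = Pow(Mul(13, Pow(Add(-44, Mul(13, 0)), -1)), 2) = Pow(Mul(13, Pow(Add(-44, 0), -1)), 2) = Pow(Mul(13, Pow(-44, -1)), 2) = Pow(Mul(13, Rational(-1, 44)), 2) = Pow(Rational(-13, 44), 2) = Rational(169, 1936)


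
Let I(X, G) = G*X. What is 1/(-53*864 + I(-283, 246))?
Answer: -1/115410 ≈ -8.6648e-6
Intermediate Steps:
1/(-53*864 + I(-283, 246)) = 1/(-53*864 + 246*(-283)) = 1/(-45792 - 69618) = 1/(-115410) = -1/115410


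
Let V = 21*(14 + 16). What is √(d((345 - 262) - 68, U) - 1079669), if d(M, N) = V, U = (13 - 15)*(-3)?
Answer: I*√1079039 ≈ 1038.8*I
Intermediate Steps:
U = 6 (U = -2*(-3) = 6)
V = 630 (V = 21*30 = 630)
d(M, N) = 630
√(d((345 - 262) - 68, U) - 1079669) = √(630 - 1079669) = √(-1079039) = I*√1079039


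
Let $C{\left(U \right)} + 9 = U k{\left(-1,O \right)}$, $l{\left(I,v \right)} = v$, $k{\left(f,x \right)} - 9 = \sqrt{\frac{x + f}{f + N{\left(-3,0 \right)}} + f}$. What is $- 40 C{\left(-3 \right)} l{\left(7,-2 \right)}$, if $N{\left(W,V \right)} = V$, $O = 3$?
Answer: $-2880 - 240 i \sqrt{3} \approx -2880.0 - 415.69 i$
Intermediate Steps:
$k{\left(f,x \right)} = 9 + \sqrt{f + \frac{f + x}{f}}$ ($k{\left(f,x \right)} = 9 + \sqrt{\frac{x + f}{f + 0} + f} = 9 + \sqrt{\frac{f + x}{f} + f} = 9 + \sqrt{f + \frac{f + x}{f}}$)
$C{\left(U \right)} = -9 + U \left(9 + i \sqrt{3}\right)$ ($C{\left(U \right)} = -9 + U \left(9 + \sqrt{1 - 1 + \frac{3}{-1}}\right) = -9 + U \left(9 + \sqrt{1 - 1 + 3 \left(-1\right)}\right) = -9 + U \left(9 + \sqrt{1 - 1 - 3}\right) = -9 + U \left(9 + \sqrt{-3}\right) = -9 + U \left(9 + i \sqrt{3}\right)$)
$- 40 C{\left(-3 \right)} l{\left(7,-2 \right)} = - 40 \left(-9 - 3 \left(9 + i \sqrt{3}\right)\right) \left(-2\right) = - 40 \left(-9 - \left(27 + 3 i \sqrt{3}\right)\right) \left(-2\right) = - 40 \left(-36 - 3 i \sqrt{3}\right) \left(-2\right) = \left(1440 + 120 i \sqrt{3}\right) \left(-2\right) = -2880 - 240 i \sqrt{3}$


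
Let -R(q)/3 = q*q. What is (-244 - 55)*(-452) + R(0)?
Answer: 135148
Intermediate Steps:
R(q) = -3*q² (R(q) = -3*q*q = -3*q²)
(-244 - 55)*(-452) + R(0) = (-244 - 55)*(-452) - 3*0² = -299*(-452) - 3*0 = 135148 + 0 = 135148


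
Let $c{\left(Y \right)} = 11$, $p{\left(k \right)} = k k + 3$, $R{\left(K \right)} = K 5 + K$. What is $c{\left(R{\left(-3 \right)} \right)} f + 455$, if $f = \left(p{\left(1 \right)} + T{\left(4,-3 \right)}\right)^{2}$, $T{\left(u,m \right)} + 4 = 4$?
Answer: $631$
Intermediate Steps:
$T{\left(u,m \right)} = 0$ ($T{\left(u,m \right)} = -4 + 4 = 0$)
$R{\left(K \right)} = 6 K$ ($R{\left(K \right)} = 5 K + K = 6 K$)
$p{\left(k \right)} = 3 + k^{2}$ ($p{\left(k \right)} = k^{2} + 3 = 3 + k^{2}$)
$f = 16$ ($f = \left(\left(3 + 1^{2}\right) + 0\right)^{2} = \left(\left(3 + 1\right) + 0\right)^{2} = \left(4 + 0\right)^{2} = 4^{2} = 16$)
$c{\left(R{\left(-3 \right)} \right)} f + 455 = 11 \cdot 16 + 455 = 176 + 455 = 631$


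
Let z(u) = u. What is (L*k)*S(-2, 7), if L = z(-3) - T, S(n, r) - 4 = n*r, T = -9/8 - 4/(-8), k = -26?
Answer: -1235/2 ≈ -617.50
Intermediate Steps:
T = -5/8 (T = -9*⅛ - 4*(-⅛) = -9/8 + ½ = -5/8 ≈ -0.62500)
S(n, r) = 4 + n*r
L = -19/8 (L = -3 - 1*(-5/8) = -3 + 5/8 = -19/8 ≈ -2.3750)
(L*k)*S(-2, 7) = (-19/8*(-26))*(4 - 2*7) = 247*(4 - 14)/4 = (247/4)*(-10) = -1235/2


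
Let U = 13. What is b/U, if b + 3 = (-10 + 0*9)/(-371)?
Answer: -1103/4823 ≈ -0.22870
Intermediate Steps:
b = -1103/371 (b = -3 + (-10 + 0*9)/(-371) = -3 + (-10 + 0)*(-1/371) = -3 - 10*(-1/371) = -3 + 10/371 = -1103/371 ≈ -2.9730)
b/U = -1103/371/13 = -1103/371*1/13 = -1103/4823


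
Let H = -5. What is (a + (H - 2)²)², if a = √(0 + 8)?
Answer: 2409 + 196*√2 ≈ 2686.2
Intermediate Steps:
a = 2*√2 (a = √8 = 2*√2 ≈ 2.8284)
(a + (H - 2)²)² = (2*√2 + (-5 - 2)²)² = (2*√2 + (-7)²)² = (2*√2 + 49)² = (49 + 2*√2)²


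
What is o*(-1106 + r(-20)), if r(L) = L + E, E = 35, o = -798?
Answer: 870618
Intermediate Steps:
r(L) = 35 + L (r(L) = L + 35 = 35 + L)
o*(-1106 + r(-20)) = -798*(-1106 + (35 - 20)) = -798*(-1106 + 15) = -798*(-1091) = 870618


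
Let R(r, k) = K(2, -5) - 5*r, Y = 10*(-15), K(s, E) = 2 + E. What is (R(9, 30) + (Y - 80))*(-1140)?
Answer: 316920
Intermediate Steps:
Y = -150
R(r, k) = -3 - 5*r (R(r, k) = (2 - 5) - 5*r = -3 - 5*r)
(R(9, 30) + (Y - 80))*(-1140) = ((-3 - 5*9) + (-150 - 80))*(-1140) = ((-3 - 45) - 230)*(-1140) = (-48 - 230)*(-1140) = -278*(-1140) = 316920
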